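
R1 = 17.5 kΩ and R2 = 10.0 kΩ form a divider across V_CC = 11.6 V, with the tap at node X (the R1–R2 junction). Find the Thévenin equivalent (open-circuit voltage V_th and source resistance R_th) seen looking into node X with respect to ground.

V_th ≈ 4.22 V, R_th ≈ 6.36 kΩ

Open-circuit (no load on X): V_th = V_CC · R2/(R1 + R2) = 11.6 × 10.0/(17.50 + 10.0) = 4.218 V.
Looking into X with the source shorted: R_th = R1·R2/(R1+R2) = 17.50 × 10.0/27.50 = 6.364 kΩ.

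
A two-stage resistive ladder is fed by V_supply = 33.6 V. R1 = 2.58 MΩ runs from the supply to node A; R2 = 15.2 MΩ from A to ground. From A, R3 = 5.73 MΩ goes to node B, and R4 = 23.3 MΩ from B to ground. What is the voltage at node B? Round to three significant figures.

The second stage (R3 + R4 = 29.03 MΩ) loads node A in parallel with R2.
Effective lower resistance at A: R2 ‖ 29.03 = 9.976 MΩ.
First divider: V_A = V_supply · 9.976/(2.58 + 9.976) = 26.70 V.
Stage 2 is unloaded, so V_B = V_A · R4/(R3+R4) = 26.70 × 23.3/29.03 = 21.43 V.

V_B ≈ 21.4 V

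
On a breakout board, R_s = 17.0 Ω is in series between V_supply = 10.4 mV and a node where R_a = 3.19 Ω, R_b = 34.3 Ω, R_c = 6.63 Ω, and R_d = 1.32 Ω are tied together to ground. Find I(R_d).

Parallel bank: R_p = 1/(1/3.19 + 1/34.3 + 1/6.63 + 1/1.32) = 0.7993 Ω.
Node voltage V_A = V_supply · R_p/(R_s + R_p) = 10.4 × 0.04491 = 0.4670 mV.
Branch current I = V_A/R_d = 0.4670/1.32 = 0.3538 mA.

I ≈ 0.354 mA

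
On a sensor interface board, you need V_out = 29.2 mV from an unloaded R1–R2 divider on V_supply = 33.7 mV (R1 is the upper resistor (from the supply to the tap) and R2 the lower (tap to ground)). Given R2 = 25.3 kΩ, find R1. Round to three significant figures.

Required fraction k = V_out/V_supply = 0.8665.
Rearranging, R1 = R2·(1−k)/k = 25.3 × 0.1541 = 3.899 kΩ.

R1 ≈ 3.90 kΩ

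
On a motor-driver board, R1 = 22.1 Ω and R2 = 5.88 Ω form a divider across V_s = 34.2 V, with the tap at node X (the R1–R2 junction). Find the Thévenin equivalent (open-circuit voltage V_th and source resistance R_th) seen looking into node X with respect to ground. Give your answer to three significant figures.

With X open, the divider is unloaded: V_th = 34.2 × 5.88/27.98 = 7.187 V.
With V_s suppressed (replaced by a short), R_th = R1 ‖ R2 = (22.10 × 5.88)/(22.10 + 5.88) = 4.644 Ω.

V_th ≈ 7.19 V, R_th ≈ 4.64 Ω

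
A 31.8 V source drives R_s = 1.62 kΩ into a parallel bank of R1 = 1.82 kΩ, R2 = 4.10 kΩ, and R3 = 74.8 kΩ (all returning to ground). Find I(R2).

Parallel bank: R_p = 1/(1/1.82 + 1/4.10 + 1/74.8) = 1.240 kΩ.
V_A by voltage divider: V_A = 31.8 × 1.240/(1.62 + 1.240) = 13.78 V.
Branch current I = V_A/R2 = 13.78/4.10 = 3.362 mA.

I ≈ 3.36 mA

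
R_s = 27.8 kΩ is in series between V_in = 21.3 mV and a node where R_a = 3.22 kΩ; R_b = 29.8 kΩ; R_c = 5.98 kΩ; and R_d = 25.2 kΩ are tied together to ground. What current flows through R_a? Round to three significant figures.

I ≈ 0.405 µA

Combine the parallel branches: R_p = (1/3.22 + 1/29.8 + 1/5.98 + 1/25.2)⁻¹ = 1.815 kΩ.
Node voltage V_A = V_in · R_p/(R_s + R_p) = 21.3 × 0.06128 = 1.305 mV.
I(R_a) = V_A / R_a = 1.305/3.22 = 0.4054 µA.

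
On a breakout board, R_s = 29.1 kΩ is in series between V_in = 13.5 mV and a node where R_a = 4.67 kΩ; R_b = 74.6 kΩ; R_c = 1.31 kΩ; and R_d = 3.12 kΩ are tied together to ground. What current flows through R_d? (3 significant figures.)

Parallel bank: R_p = 1/(1/4.67 + 1/74.6 + 1/1.31 + 1/3.12) = 0.7625 kΩ.
V_A = 13.5 × 0.7625/29.86 = 0.3447 mV.
I(R_d) = V_A / R_d = 0.3447/3.12 = 0.1105 µA.

I ≈ 0.110 µA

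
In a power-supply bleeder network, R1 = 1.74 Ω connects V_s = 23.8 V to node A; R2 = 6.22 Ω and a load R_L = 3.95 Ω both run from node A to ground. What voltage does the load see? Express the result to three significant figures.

First combine the lower leg with the load: R2 ‖ R_L = 2.416 Ω.
Then V_out = V_s · R2'/(R1 + R2') = 23.8 × 2.416/4.156 = 13.84 V.
(Unloaded it would be 18.6 V; the load pulls it down.)

V_out ≈ 13.8 V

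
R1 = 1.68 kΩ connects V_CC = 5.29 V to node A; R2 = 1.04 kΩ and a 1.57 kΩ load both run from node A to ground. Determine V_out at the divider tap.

The load sits in parallel with R2, giving an effective lower resistance R2' = R2·R_L/(R2+R_L) = 0.6256 kΩ.
Now apply the divider: V_out = 5.29 × 0.2713 = 1.435 V.

V_out ≈ 1.44 V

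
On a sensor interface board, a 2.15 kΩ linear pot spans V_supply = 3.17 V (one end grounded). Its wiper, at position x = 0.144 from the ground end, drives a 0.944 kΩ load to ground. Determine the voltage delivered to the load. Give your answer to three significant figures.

Lower segment x·R_p = 0.3096 kΩ; upper segment (1−x)·R_p = 1.840 kΩ.
Lower segment in parallel with the load: 0.3096 ‖ 0.944 = 0.2331 kΩ.
Then V_out = V_supply · 0.2331/(1.840 + 0.2331) = 0.3564 V.

V_out ≈ 0.356 V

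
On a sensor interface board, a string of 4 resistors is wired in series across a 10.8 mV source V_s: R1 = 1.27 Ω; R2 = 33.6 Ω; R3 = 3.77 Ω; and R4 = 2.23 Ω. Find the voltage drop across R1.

Total series resistance ΣR = 1.27 + 33.6 + 3.77 + 2.23 = 40.87 Ω.
Voltage divider: V = V_s · (1.270 / 40.87) = 10.8 × 0.03107 = 0.3356 mV.

V ≈ 0.336 mV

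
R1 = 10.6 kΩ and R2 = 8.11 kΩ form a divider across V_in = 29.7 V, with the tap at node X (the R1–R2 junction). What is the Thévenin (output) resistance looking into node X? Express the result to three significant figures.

With V_in suppressed (replaced by a short), R_th = R1 ‖ R2 = (10.60 × 8.11)/(10.60 + 8.11) = 4.595 kΩ.

R_th ≈ 4.59 kΩ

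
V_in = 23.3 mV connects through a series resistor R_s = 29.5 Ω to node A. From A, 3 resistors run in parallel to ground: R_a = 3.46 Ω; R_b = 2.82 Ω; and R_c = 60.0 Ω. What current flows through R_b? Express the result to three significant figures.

Combine the parallel branches: R_p = (1/3.46 + 1/2.82 + 1/60.0)⁻¹ = 1.514 Ω.
V_A = 23.3 × 1.514/31.01 = 1.138 mV.
I(R_b) = V_A / R_b = 1.138/2.82 = 0.4035 mA.
(Equivalently: I_total = 0.7513 mA, then current-divider fraction G_k/ΣG = 0.5370.)

I ≈ 0.403 mA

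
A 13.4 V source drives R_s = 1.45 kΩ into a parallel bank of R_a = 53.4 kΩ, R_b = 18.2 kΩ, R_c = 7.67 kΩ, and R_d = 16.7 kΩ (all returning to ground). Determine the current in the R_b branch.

Parallel bank: R_p = 1/(1/53.4 + 1/18.2 + 1/7.67 + 1/16.7) = 3.789 kΩ.
Node voltage V_A = V_in · R_p/(R_s + R_p) = 13.4 × 0.7232 = 9.691 V.
Branch current I = V_A/R_b = 9.691/18.2 = 0.5325 mA.

I ≈ 0.532 mA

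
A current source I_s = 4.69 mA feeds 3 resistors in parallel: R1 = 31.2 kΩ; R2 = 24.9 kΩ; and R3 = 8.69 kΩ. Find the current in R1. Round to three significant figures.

I ≈ 0.803 mA

Total conductance ΣG = 1/31.2 + 1/24.9 + 1/8.69 = 0.1873 (units of 1/kΩ).
Current divider: I(R1) = I_s · G_k/ΣG = 4.69 × (0.03205/0.1873) = 4.69 × 0.1711 = 0.8026 mA.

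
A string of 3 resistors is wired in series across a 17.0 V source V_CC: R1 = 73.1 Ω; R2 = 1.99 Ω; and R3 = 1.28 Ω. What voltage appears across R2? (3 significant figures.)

Series total: ΣR = 73.1 + 1.99 + 1.28 = 76.37 Ω.
Voltage divider: V = V_CC · (1.990 / 76.37) = 17.0 × 0.02606 = 0.4430 V.

V ≈ 0.443 V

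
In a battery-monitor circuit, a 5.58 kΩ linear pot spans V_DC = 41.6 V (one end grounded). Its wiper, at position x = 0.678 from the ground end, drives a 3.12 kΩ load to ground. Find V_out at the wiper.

Lower segment x·R_p = 3.783 kΩ; upper segment (1−x)·R_p = 1.797 kΩ.
R_L loads the lower segment: effective lower R = 1.710 kΩ.
V_out = 41.6 × 1.710/(1.797 + 1.710) = 20.28 V.

V_out ≈ 20.3 V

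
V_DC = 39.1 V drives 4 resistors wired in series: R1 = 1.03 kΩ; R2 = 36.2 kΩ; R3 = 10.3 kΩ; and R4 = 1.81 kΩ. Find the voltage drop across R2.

Total series resistance ΣR = 1.03 + 36.2 + 10.3 + 1.81 = 49.34 kΩ.
Voltage divider: V = V_DC · (36.20 / 49.34) = 39.1 × 0.7337 = 28.69 V.

V ≈ 28.7 V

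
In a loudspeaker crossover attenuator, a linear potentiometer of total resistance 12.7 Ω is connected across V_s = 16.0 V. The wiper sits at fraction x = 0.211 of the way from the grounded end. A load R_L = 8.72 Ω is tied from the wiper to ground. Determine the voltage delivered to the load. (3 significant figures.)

V_out ≈ 2.72 V

Lower segment x·R_p = 2.680 Ω; upper segment (1−x)·R_p = 10.02 Ω.
(x·R_p) ‖ R_L = 2.050 Ω.
Loaded-divider output: V_out = 16.0 × 0.1698 = 2.717 V.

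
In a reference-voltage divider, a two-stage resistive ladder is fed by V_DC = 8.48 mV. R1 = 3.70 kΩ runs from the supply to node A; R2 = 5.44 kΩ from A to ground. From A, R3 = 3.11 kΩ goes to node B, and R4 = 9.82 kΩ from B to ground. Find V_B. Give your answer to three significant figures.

V_B ≈ 3.28 mV

The second stage (R3 + R4 = 12.93 kΩ) loads node A in parallel with R2.
Effective lower resistance at A: R2 ‖ 12.93 = 3.829 kΩ.
V_A = 8.48 × 3.829/(3.70 + 3.829) = 4.313 mV.
Then the unloaded second divider: V_B = V_A × R4/(R3+R4) = 4.313 × 0.7595 = 3.275 mV.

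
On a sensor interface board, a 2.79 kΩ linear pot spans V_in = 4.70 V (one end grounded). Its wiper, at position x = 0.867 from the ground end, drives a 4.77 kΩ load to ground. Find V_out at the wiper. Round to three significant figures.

V_out ≈ 3.82 V

Lower segment x·R_p = 2.419 kΩ; upper segment (1−x)·R_p = 0.3711 kΩ.
Lower segment in parallel with the load: 2.419 ‖ 4.77 = 1.605 kΩ.
Loaded-divider output: V_out = 4.70 × 0.8122 = 3.817 V.
(Unloaded: V_out = x·V_in = 4.07 V.)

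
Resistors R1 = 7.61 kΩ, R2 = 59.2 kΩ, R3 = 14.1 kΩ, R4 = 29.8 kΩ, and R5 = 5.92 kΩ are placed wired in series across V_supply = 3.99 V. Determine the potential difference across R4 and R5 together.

Series total: ΣR = 7.61 + 59.2 + 14.1 + 29.8 + 5.92 = 116.6 kΩ.
R_{R4..R5} = 29.8 + 5.92 = 35.72 kΩ.
Voltage divider: V = V_supply · (35.72 / 116.6) = 3.99 × 0.3063 = 1.222 V.

V ≈ 1.22 V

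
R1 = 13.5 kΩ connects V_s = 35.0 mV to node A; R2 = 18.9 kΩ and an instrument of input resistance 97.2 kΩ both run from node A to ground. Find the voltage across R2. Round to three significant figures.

R2 ‖ R_L = (18.9 × 97.2)/(18.9 + 97.2) = 15.82 kΩ.
Then V_out = V_s · R2'/(R1 + R2') = 35.0 × 15.82/29.32 = 18.89 mV.
(Unloaded it would be 20.4 mV; the load pulls it down.)

V_out ≈ 18.9 mV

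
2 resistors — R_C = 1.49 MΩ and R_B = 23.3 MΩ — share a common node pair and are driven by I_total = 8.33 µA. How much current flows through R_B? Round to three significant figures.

I ≈ 0.501 µA

For two parallel branches, I_k = I_total · (other R)/(sum of R).
I(R_B) = 8.33 × 1.49/(1.49 + 23.3) = 8.33 × 0.06010 = 0.5007 µA.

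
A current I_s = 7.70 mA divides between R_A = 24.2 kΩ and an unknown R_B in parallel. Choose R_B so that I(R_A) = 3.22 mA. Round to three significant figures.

In a two-way split, I_A/I_s = R_B/(R_A + R_B).
With f = 0.4182, R_B = R_A · f/(1−f) = 24.2 × 0.7188 = 17.39 kΩ.

R_B ≈ 17.4 kΩ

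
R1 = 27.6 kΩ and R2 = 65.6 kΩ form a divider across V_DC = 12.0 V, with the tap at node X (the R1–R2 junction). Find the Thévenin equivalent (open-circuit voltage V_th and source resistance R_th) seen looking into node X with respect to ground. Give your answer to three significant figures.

V_th ≈ 8.45 V, R_th ≈ 19.4 kΩ

With X open, the divider is unloaded: V_th = 12.0 × 65.6/93.20 = 8.446 V.
With V_DC suppressed (replaced by a short), R_th = R1 ‖ R2 = (27.60 × 65.6)/(27.60 + 65.6) = 19.43 kΩ.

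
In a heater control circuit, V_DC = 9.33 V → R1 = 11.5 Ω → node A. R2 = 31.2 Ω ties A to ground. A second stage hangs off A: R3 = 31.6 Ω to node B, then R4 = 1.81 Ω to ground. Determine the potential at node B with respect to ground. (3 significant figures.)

V_B ≈ 0.295 V

Node A sees R2 in parallel with the series input of stage 2, R3 + R4 = 33.41 Ω.
R2 ‖ (R3+R4) = 16.13 Ω.
V_A = 9.33 × 16.13/(11.5 + 16.13) = 5.447 V.
Stage 2 is unloaded, so V_B = V_A · R4/(R3+R4) = 5.447 × 1.81/33.41 = 0.2951 V.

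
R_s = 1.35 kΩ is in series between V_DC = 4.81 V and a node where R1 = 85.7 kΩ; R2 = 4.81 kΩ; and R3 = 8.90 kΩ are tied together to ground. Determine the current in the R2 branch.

I ≈ 0.691 mA

Parallel bank: R_p = 1/(1/85.7 + 1/4.81 + 1/8.90) = 3.013 kΩ.
Node voltage V_A = V_DC · R_p/(R_s + R_p) = 4.81 × 0.6906 = 3.322 V.
I(R2) = V_A / R2 = 3.322/4.81 = 0.6906 mA.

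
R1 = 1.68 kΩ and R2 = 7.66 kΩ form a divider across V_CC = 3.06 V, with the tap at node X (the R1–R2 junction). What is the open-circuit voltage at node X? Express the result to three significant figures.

V_th ≈ 2.51 V

With X open, the divider is unloaded: V_th = 3.06 × 7.66/9.340 = 2.510 V.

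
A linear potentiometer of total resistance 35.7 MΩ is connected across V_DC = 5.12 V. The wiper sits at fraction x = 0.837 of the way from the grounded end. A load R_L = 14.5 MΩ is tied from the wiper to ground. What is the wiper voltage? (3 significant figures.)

V_out ≈ 3.21 V

Lower segment x·R_p = 29.88 MΩ; upper segment (1−x)·R_p = 5.819 MΩ.
(x·R_p) ‖ R_L = 9.763 MΩ.
V_out = 5.12 × 9.763/(5.819 + 9.763) = 3.208 V.
(Unloaded: V_out = x·V_DC = 4.29 V.)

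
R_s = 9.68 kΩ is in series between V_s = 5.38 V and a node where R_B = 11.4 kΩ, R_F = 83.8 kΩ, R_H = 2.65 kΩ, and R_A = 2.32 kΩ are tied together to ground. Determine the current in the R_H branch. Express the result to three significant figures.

Combine the parallel branches: R_p = (1/11.4 + 1/83.8 + 1/2.65 + 1/2.32)⁻¹ = 1.101 kΩ.
V_A by voltage divider: V_A = 5.38 × 1.101/(9.68 + 1.101) = 0.5495 V.
Branch current I = V_A/R_H = 0.5495/2.65 = 0.2074 mA.
(Check via current divider: I_total = 0.4990 mA; share G_k/ΣG = 0.4156 → same result.)

I ≈ 0.207 mA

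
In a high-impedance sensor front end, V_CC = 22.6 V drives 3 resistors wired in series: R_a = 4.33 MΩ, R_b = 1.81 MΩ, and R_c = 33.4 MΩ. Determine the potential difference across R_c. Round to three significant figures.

Series total: ΣR = 4.33 + 1.81 + 33.4 = 39.54 MΩ.
Voltage divider: V = V_CC · (33.40 / 39.54) = 22.6 × 0.8447 = 19.09 V.

V ≈ 19.1 V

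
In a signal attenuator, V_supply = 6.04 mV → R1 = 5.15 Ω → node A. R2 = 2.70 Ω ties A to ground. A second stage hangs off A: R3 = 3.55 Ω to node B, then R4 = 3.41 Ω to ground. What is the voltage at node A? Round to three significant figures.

V_A ≈ 1.66 mV

The second stage (R3 + R4 = 6.960 Ω) loads node A in parallel with R2.
R2 ‖ (R3+R4) = 1.945 Ω.
So V_A = 6.04 × 0.2742 = 1.656 mV.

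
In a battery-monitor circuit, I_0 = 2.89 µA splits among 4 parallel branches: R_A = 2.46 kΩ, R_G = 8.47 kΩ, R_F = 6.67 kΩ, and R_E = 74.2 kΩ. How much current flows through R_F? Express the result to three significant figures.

Conductances: ΣG = 1/2.46 + 1/8.47 + 1/6.67 + 1/74.2 = 0.6880 (1/kΩ).
R_F takes the fraction G_k/ΣG = 0.1499/0.6880 = 0.2179, so I = 2.89 × 0.2179 = 0.6298 µA.

I ≈ 0.630 µA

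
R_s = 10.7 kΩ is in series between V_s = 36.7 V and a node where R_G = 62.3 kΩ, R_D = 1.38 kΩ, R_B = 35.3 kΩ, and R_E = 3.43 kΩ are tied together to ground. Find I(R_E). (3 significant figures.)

I ≈ 0.867 mA

Parallel bank: R_p = 1/(1/62.3 + 1/1.38 + 1/35.3 + 1/3.43) = 0.9429 kΩ.
V_A = 36.7 × 0.9429/11.64 = 2.972 V.
Branch current I = V_A/R_E = 2.972/3.43 = 0.8665 mA.
(Check via current divider: I_total = 3.152 mA; share G_k/ΣG = 0.2749 → same result.)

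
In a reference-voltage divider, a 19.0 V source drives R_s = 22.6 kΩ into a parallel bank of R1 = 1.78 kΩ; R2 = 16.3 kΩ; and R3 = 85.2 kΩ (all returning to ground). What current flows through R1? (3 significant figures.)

Combine the parallel branches: R_p = (1/1.78 + 1/16.3 + 1/85.2)⁻¹ = 1.575 kΩ.
V_A by voltage divider: V_A = 19.0 × 1.575/(22.6 + 1.575) = 1.238 V.
Branch current I = V_A/R1 = 1.238/1.78 = 0.6955 mA.

I ≈ 0.695 mA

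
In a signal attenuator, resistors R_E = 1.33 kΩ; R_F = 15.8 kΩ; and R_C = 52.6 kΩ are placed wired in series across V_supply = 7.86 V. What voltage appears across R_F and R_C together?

Series total: ΣR = 1.33 + 15.8 + 52.6 = 69.73 kΩ.
R_{R_F..R_C} = 15.8 + 52.6 = 68.40 kΩ.
V = V_supply · R/ΣR = 7.86 × 0.9809 = 7.710 V.

V ≈ 7.71 V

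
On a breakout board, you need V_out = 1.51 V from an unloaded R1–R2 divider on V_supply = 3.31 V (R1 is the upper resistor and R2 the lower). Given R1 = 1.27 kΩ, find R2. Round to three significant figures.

V_out/V_supply = R2/(R1+R2) = 0.4562.
R2 = R1 · 0.4562/(1 − 0.4562) = 1.065 kΩ.

R2 ≈ 1.07 kΩ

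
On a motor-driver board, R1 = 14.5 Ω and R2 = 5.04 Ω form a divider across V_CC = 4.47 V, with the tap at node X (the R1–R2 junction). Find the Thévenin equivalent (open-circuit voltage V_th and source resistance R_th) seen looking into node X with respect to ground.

V_th ≈ 1.15 V, R_th ≈ 3.74 Ω

With X open, the divider is unloaded: V_th = 4.47 × 5.04/19.54 = 1.153 V.
Zeroing V_CC shorts the top of R1 to ground, so R_th = R1 ‖ R2 = 3.740 Ω.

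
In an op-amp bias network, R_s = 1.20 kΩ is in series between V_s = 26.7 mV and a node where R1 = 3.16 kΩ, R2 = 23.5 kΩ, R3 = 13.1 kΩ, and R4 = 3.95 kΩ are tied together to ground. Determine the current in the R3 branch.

I ≈ 1.12 µA

Combine the parallel branches: R_p = (1/3.16 + 1/23.5 + 1/13.1 + 1/3.95)⁻¹ = 1.452 kΩ.
V_A = 26.7 × 1.452/2.652 = 14.62 mV.
Branch current I = V_A/R3 = 14.62/13.1 = 1.116 µA.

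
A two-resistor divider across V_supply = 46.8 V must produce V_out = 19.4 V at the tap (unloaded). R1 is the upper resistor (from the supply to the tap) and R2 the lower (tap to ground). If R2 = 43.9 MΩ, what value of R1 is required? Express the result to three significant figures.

R1 ≈ 62.0 MΩ

V_out/V_supply = R2/(R1+R2) = 0.4145.
R1 = R2·(1/k − 1) = 43.9 × 1.412 = 62.00 MΩ.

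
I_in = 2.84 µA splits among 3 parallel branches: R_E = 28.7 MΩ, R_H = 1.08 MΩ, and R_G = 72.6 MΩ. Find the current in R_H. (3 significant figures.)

ΣG = 1/28.7 + 1/1.08 + 1/72.6 = 0.9745.
R_H takes the fraction G_k/ΣG = 0.9259/0.9745 = 0.9501, so I = 2.84 × 0.9501 = 2.698 µA.

I ≈ 2.70 µA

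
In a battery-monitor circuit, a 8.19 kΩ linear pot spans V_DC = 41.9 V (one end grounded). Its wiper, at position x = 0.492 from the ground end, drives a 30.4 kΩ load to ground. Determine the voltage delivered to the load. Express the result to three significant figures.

Split the track: R_lower = x·R_p = 4.029 kΩ, R_upper = (1−x)·R_p = 4.161 kΩ.
(x·R_p) ‖ R_L = 3.558 kΩ.
Loaded-divider output: V_out = 41.9 × 0.4610 = 19.31 V.

V_out ≈ 19.3 V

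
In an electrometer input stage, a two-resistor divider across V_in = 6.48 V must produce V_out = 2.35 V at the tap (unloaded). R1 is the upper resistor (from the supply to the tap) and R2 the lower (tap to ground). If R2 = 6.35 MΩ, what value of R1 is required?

The divider ratio is R2/(R1+R2) = 2.35/6.48 = 0.3627.
Rearranging, R1 = R2·(1−k)/k = 6.35 × 1.757 = 11.16 MΩ.

R1 ≈ 11.2 MΩ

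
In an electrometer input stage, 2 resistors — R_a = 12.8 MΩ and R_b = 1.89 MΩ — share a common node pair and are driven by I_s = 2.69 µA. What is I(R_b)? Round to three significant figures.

For two parallel branches, I_k = I_s · (other R)/(sum of R).
I(R_b) = 2.69 × 12.8/(12.8 + 1.89) = 2.69 × 0.8713 = 2.344 µA.

I ≈ 2.34 µA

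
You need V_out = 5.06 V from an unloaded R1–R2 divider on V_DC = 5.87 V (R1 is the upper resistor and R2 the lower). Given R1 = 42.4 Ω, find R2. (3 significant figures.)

V_out/V_DC = R2/(R1+R2) = 0.8620.
R2 = R1 · 0.8620/(1 − 0.8620) = 264.9 Ω.

R2 ≈ 265 Ω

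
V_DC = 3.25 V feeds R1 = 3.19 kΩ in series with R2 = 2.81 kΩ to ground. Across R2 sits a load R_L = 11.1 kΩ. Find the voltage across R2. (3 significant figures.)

First combine the lower leg with the load: R2 ‖ R_L = 2.242 kΩ.
Then V_out = V_DC · R2'/(R1 + R2') = 3.25 × 2.242/5.432 = 1.342 V.
(Unloaded it would be 1.52 V; the load pulls it down.)

V_out ≈ 1.34 V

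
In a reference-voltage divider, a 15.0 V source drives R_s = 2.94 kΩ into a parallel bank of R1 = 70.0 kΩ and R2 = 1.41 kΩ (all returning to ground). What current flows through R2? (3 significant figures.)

Combine the parallel branches: R_p = (1/70.0 + 1/1.41)⁻¹ = 1.382 kΩ.
V_A by voltage divider: V_A = 15.0 × 1.382/(2.94 + 1.382) = 4.797 V.
I(R2) = V_A / R2 = 4.797/1.41 = 3.402 mA.

I ≈ 3.40 mA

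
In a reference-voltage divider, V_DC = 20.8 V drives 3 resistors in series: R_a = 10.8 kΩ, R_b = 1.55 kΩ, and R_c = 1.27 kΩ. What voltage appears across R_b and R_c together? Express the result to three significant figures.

V ≈ 4.31 V

Total series resistance ΣR = 10.8 + 1.55 + 1.27 = 13.62 kΩ.
R_{R_b..R_c} = 1.55 + 1.27 = 2.820 kΩ.
Voltage divider: V = V_DC · (2.820 / 13.62) = 20.8 × 0.2070 = 4.307 V.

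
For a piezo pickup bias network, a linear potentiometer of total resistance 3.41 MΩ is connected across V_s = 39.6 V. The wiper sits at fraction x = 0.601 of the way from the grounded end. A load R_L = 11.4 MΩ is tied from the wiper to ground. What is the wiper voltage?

The pot divides into 1.361 MΩ above the wiper and 2.049 MΩ below.
Lower segment in parallel with the load: 2.049 ‖ 11.4 = 1.737 MΩ.
V_out = 39.6 × 1.737/(1.361 + 1.737) = 22.21 V.

V_out ≈ 22.2 V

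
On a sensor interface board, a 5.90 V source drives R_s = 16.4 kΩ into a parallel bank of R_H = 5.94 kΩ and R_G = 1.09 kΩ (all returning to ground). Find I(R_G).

Combine the parallel branches: R_p = (1/5.94 + 1/1.09)⁻¹ = 0.9210 kΩ.
Node voltage V_A = V_s · R_p/(R_s + R_p) = 5.90 × 0.05317 = 0.3137 V.
Branch current I = V_A/R_G = 0.3137/1.09 = 0.2878 mA.

I ≈ 0.288 mA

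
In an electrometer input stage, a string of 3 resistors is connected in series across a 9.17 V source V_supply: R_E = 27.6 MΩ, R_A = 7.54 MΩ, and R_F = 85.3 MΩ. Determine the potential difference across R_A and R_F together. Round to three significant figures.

Series total: ΣR = 27.6 + 7.54 + 85.3 = 120.4 MΩ.
R_{R_A..R_F} = 7.54 + 85.3 = 92.84 MΩ.
V = V_supply · R/ΣR = 9.17 × 0.7708 = 7.069 V.

V ≈ 7.07 V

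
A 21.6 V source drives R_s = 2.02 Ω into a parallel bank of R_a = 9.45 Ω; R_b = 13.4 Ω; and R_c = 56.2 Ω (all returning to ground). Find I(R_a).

I ≈ 1.63 A

Parallel bank: R_p = 1/(1/9.45 + 1/13.4 + 1/56.2) = 5.044 Ω.
Node voltage V_A = V_CC · R_p/(R_s + R_p) = 21.6 × 0.7141 = 15.42 V.
Branch current I = V_A/R_a = 15.42/9.45 = 1.632 A.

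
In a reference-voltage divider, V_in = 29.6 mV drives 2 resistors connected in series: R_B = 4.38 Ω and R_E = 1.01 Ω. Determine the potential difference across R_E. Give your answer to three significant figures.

ΣR = 4.38 + 1.01 = 5.390 Ω.
V = V_in · R/ΣR = 29.6 × 0.1874 = 5.547 mV.

V ≈ 5.55 mV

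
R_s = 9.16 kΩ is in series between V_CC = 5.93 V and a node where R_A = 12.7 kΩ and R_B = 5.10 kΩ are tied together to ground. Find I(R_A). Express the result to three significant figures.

Equivalent of the parallel group: R_p = 3.639 kΩ.
Node voltage V_A = V_CC · R_p/(R_s + R_p) = 5.93 × 0.2843 = 1.686 V.
I(R_A) = V_A / R_A = 1.686/12.7 = 0.1328 mA.
(Check via current divider: I_total = 0.4633 mA; share G_k/ΣG = 0.2865 → same result.)

I ≈ 0.133 mA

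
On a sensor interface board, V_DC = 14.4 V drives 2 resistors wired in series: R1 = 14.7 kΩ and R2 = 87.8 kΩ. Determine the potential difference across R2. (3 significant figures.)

V ≈ 12.3 V

ΣR = 14.7 + 87.8 = 102.5 kΩ.
Voltage divider: V = V_DC · (87.80 / 102.5) = 14.4 × 0.8566 = 12.33 V.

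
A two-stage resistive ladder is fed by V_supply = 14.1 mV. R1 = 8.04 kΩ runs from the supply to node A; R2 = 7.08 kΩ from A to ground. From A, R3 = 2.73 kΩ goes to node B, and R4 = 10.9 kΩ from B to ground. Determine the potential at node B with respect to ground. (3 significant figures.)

Node A sees R2 in parallel with the series input of stage 2, R3 + R4 = 13.63 kΩ.
Effective lower resistance at A: R2 ‖ 13.63 = 4.660 kΩ.
First divider: V_A = V_supply · 4.660/(8.04 + 4.660) = 5.173 mV.
Stage 2 is unloaded, so V_B = V_A · R4/(R3+R4) = 5.173 × 10.9/13.63 = 4.137 mV.

V_B ≈ 4.14 mV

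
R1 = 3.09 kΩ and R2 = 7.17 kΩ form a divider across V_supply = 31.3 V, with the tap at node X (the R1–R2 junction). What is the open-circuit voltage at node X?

V_th is the unloaded tap voltage: V_supply · R2/(R1+R2) = 31.3 × 0.6988 = 21.87 V.

V_th ≈ 21.9 V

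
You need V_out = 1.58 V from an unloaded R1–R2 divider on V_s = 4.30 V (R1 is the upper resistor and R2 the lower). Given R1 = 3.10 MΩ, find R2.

R2 ≈ 1.80 MΩ

The divider ratio is R2/(R1+R2) = 1.58/4.30 = 0.3674.
So R2 = R1 · V_out/(V_s − V_out) = 3.10 × 1.58/(4.30 − 1.58) = 3.10 × 0.5809 = 1.801 MΩ.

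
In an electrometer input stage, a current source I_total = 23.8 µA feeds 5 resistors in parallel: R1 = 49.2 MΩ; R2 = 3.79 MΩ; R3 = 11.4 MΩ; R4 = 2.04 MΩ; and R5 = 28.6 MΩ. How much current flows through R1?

I ≈ 0.539 µA

Conductances: ΣG = 1/49.2 + 1/3.79 + 1/11.4 + 1/2.04 + 1/28.6 = 0.8971 (1/MΩ).
By the current-divider rule, I = I_total · G_k/ΣG = 23.8 × 0.02266 = 0.5393 µA.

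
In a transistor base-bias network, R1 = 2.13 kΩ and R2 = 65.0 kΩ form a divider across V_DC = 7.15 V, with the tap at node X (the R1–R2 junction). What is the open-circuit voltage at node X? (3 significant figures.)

V_th is the unloaded tap voltage: V_DC · R2/(R1+R2) = 7.15 × 0.9683 = 6.923 V.

V_th ≈ 6.92 V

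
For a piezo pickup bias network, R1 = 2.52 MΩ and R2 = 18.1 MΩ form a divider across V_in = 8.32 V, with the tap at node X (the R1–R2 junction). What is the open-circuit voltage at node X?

V_th ≈ 7.30 V

V_th is the unloaded tap voltage: V_in · R2/(R1+R2) = 8.32 × 0.8778 = 7.303 V.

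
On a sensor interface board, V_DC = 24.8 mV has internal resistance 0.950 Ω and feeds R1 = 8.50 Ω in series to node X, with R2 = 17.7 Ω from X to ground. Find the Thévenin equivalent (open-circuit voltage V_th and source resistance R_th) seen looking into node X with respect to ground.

V_th ≈ 16.2 mV, R_th ≈ 6.16 Ω

R1' = 0.950 + 8.50 = 9.450 Ω (source resistance + R1).
Open-circuit (no load on X): V_th = V_DC · R2/(R1' + R2) = 24.8 × 17.7/(9.450 + 17.7) = 16.17 mV.
With V_DC suppressed (replaced by a short), R_th = R1' ‖ R2 = (9.450 × 17.7)/(9.450 + 17.7) = 6.161 Ω.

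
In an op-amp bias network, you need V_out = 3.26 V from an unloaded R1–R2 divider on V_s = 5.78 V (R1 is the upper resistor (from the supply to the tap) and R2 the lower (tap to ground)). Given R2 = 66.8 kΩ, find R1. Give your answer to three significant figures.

R1 ≈ 51.6 kΩ

The divider ratio is R2/(R1+R2) = 3.26/5.78 = 0.5640.
Rearranging, R1 = R2·(1−k)/k = 66.8 × 0.7730 = 51.64 kΩ.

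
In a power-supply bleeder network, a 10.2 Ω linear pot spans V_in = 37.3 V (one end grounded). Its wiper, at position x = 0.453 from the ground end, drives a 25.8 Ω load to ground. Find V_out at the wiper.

Split the track: R_lower = x·R_p = 4.621 Ω, R_upper = (1−x)·R_p = 5.579 Ω.
R_L loads the lower segment: effective lower R = 3.919 Ω.
Then V_out = V_in · 3.919/(5.579 + 3.919) = 15.39 V.
(Unloaded: V_out = x·V_in = 16.9 V.)

V_out ≈ 15.4 V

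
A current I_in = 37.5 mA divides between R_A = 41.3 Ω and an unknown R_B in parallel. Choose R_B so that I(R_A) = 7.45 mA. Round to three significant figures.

R_B ≈ 10.2 Ω

The fraction through R_A equals R_B/(R_A+R_B).
7.45/37.5 = R_B/(R_A + R_B) → R_B = R_A · (0.1987)/(1 − 0.1987) = 41.3 × 0.2479 = 10.24 Ω.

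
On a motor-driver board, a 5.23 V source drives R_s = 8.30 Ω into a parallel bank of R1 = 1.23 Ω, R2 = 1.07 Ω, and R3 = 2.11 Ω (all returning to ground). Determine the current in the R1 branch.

Parallel bank: R_p = 1/(1/1.23 + 1/1.07 + 1/2.11) = 0.4501 Ω.
Node voltage V_A = V_supply · R_p/(R_s + R_p) = 5.23 × 0.05144 = 0.2691 V.
Branch current I = V_A/R1 = 0.2691/1.23 = 0.2187 A.

I ≈ 0.219 A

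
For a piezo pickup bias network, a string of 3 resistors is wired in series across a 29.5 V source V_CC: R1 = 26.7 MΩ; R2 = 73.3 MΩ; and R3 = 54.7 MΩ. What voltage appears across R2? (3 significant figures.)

Series total: ΣR = 26.7 + 73.3 + 54.7 = 154.7 MΩ.
V = V_CC · R/ΣR = 29.5 × 0.4738 = 13.98 V.

V ≈ 14.0 V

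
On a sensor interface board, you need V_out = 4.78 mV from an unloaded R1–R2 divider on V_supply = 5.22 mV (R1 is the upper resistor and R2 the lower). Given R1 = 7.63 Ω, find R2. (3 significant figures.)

R2 ≈ 82.9 Ω

V_out/V_supply = R2/(R1+R2) = 0.9157.
R2 = R1 · 0.9157/(1 − 0.9157) = 82.89 Ω.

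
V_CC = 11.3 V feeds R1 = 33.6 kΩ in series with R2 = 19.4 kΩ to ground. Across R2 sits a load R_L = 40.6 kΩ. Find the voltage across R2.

First combine the lower leg with the load: R2 ‖ R_L = 13.13 kΩ.
Now apply the divider: V_out = 11.3 × 0.2809 = 3.175 V.
(Unloaded it would be 4.14 V; the load pulls it down.)

V_out ≈ 3.17 V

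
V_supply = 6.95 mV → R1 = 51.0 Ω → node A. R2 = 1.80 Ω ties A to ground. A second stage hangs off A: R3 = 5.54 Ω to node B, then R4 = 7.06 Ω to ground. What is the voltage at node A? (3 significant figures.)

V_A ≈ 0.208 mV

Node A sees R2 in parallel with the series input of stage 2, R3 + R4 = 12.60 Ω.
Effective lower resistance at A: R2 ‖ 12.60 = 1.575 Ω.
First divider: V_A = V_supply · 1.575/(51.0 + 1.575) = 0.2082 mV.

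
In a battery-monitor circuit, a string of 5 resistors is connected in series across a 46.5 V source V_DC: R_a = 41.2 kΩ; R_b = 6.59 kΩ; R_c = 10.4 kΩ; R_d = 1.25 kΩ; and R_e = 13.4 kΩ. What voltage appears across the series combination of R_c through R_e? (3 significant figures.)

Series total: ΣR = 41.2 + 6.59 + 10.4 + 1.25 + 13.4 = 72.84 kΩ.
R_{R_c..R_e} = 10.4 + 1.25 + 13.4 = 25.05 kΩ.
V = V_DC · R/ΣR = 46.5 × 0.3439 = 15.99 V.

V ≈ 16.0 V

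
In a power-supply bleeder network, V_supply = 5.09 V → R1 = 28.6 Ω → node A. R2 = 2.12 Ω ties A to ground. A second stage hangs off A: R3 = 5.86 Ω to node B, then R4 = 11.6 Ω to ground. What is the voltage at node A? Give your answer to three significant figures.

Looking into the second stage from A: R3 + R4 = 17.46 Ω appears in parallel with R2.
Effective lower resistance at A: R2 ‖ 17.46 = 1.890 Ω.
V_A = 5.09 × 1.890/(28.6 + 1.890) = 0.3156 V.

V_A ≈ 0.316 V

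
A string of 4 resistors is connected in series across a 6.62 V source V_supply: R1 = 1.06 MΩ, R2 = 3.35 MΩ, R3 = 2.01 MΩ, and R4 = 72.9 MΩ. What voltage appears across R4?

V ≈ 6.08 V

Series total: ΣR = 1.06 + 3.35 + 2.01 + 72.9 = 79.32 MΩ.
V = V_supply · R/ΣR = 6.62 × 0.9191 = 6.084 V.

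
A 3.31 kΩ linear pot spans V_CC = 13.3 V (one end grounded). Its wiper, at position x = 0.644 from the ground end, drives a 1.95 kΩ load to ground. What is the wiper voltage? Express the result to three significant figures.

The pot divides into 1.178 kΩ above the wiper and 2.132 kΩ below.
R_L loads the lower segment: effective lower R = 1.018 kΩ.
V_out = 13.3 × 1.018/(1.178 + 1.018) = 6.166 V.

V_out ≈ 6.17 V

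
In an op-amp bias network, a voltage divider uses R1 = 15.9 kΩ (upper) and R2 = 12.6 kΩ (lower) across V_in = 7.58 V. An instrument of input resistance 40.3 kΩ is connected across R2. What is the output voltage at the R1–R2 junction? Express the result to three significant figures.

First combine the lower leg with the load: R2 ‖ R_L = 9.599 kΩ.
Now apply the divider: V_out = 7.58 × 0.3764 = 2.853 V.
(Unloaded it would be 3.35 V; the load pulls it down.)

V_out ≈ 2.85 V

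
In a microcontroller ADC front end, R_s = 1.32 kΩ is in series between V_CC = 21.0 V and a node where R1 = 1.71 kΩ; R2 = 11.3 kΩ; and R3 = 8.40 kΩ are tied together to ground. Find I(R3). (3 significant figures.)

I ≈ 1.22 mA

Parallel bank: R_p = 1/(1/1.71 + 1/11.3 + 1/8.40) = 1.262 kΩ.
V_A = 21.0 × 1.262/2.582 = 10.26 V.
I(R3) = V_A / R3 = 10.26/8.40 = 1.222 mA.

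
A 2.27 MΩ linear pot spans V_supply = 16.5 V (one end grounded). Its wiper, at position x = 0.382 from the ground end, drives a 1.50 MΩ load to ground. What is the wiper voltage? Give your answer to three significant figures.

V_out ≈ 4.64 V

The pot divides into 1.403 MΩ above the wiper and 0.8671 MΩ below.
(x·R_p) ‖ R_L = 0.5495 MΩ.
Loaded-divider output: V_out = 16.5 × 0.2814 = 4.644 V.
(Unloaded: V_out = x·V_supply = 6.30 V.)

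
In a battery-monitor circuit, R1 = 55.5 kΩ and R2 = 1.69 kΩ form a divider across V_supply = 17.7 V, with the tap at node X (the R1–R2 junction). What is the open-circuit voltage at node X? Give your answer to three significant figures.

V_th is the unloaded tap voltage: V_supply · R2/(R1+R2) = 17.7 × 0.02955 = 0.5230 V.

V_th ≈ 0.523 V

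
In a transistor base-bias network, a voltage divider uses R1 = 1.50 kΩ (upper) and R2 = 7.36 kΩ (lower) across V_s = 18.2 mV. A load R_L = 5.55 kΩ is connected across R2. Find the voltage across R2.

V_out ≈ 12.3 mV

First combine the lower leg with the load: R2 ‖ R_L = 3.164 kΩ.
Voltage divider with the loaded lower leg: V_out = 18.2 × 3.164/(1.50 + 3.164) = 18.2 × 0.6784 = 12.35 mV.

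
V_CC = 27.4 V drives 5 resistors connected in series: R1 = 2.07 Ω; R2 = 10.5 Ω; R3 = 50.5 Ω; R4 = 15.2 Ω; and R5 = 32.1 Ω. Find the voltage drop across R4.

ΣR = 2.07 + 10.5 + 50.5 + 15.2 + 32.1 = 110.4 Ω.
V = V_CC · R/ΣR = 27.4 × 0.1377 = 3.773 V.

V ≈ 3.77 V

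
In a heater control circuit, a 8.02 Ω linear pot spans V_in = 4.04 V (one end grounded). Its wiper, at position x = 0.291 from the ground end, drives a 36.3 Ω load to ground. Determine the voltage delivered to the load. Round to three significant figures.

The pot divides into 5.686 Ω above the wiper and 2.334 Ω below.
(x·R_p) ‖ R_L = 2.193 Ω.
Then V_out = V_in · 2.193/(5.686 + 2.193) = 1.124 V.

V_out ≈ 1.12 V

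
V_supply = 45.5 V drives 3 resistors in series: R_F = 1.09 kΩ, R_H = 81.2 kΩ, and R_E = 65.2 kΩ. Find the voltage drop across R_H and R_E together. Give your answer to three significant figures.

Total series resistance ΣR = 1.09 + 81.2 + 65.2 = 147.5 kΩ.
R_{R_H..R_E} = 81.2 + 65.2 = 146.4 kΩ.
Voltage divider: V = V_supply · (146.4 / 147.5) = 45.5 × 0.9926 = 45.16 V.

V ≈ 45.2 V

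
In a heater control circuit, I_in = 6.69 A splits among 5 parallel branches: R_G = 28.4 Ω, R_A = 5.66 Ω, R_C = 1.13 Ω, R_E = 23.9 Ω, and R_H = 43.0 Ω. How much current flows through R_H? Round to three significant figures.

I ≈ 0.134 A

Total conductance ΣG = 1/28.4 + 1/5.66 + 1/1.13 + 1/23.9 + 1/43.0 = 1.162 (units of 1/Ω).
Current divider: I(R_H) = I_in · G_k/ΣG = 6.69 × (0.02326/1.162) = 6.69 × 0.02001 = 0.1339 A.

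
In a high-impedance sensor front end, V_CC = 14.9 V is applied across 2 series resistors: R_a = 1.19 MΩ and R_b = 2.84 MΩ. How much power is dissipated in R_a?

P ≈ 16.3 µW

Series current I = V_CC/ΣR = 14.9/4.030 = 3.697 µA.
P = I²R = 13.67 × 1.19 = 16.27 µW.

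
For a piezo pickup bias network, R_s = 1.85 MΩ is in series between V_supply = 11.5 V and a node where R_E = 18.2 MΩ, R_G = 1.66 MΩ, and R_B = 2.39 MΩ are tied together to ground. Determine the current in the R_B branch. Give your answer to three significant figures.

Parallel bank: R_p = 1/(1/18.2 + 1/1.66 + 1/2.39) = 0.9296 MΩ.
Node voltage V_A = V_supply · R_p/(R_s + R_p) = 11.5 × 0.3344 = 3.846 V.
I(R_B) = V_A / R_B = 3.846/2.39 = 1.609 µA.

I ≈ 1.61 µA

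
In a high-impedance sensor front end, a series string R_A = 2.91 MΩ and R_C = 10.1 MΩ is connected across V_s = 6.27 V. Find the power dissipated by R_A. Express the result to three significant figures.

The common current is I = 6.27/13.01 = 0.4819 µA.
V(R_A) = I·R = 1.402 V; P = V·I = 1.402 × 0.4819 = 0.6759 µW.

P ≈ 0.676 µW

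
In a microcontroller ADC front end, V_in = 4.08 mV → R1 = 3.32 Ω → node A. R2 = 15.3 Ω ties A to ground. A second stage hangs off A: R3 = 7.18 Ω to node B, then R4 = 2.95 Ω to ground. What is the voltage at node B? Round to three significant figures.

The second stage (R3 + R4 = 10.13 Ω) loads node A in parallel with R2.
R2 ‖ (R3+R4) = 6.095 Ω.
V_A = 4.08 × 6.095/(3.32 + 6.095) = 2.641 mV.
V_B = V_A × 0.2912 = 0.7692 mV.

V_B ≈ 0.769 mV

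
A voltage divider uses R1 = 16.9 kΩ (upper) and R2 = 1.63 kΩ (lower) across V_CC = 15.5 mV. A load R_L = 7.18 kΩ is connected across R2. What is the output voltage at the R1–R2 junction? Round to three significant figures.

First combine the lower leg with the load: R2 ‖ R_L = 1.328 kΩ.
Voltage divider with the loaded lower leg: V_out = 15.5 × 1.328/(16.9 + 1.328) = 15.5 × 0.07288 = 1.130 mV.

V_out ≈ 1.13 mV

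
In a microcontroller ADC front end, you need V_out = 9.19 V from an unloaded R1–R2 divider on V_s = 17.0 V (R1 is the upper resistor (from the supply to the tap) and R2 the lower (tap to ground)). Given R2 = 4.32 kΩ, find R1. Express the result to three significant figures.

R1 ≈ 3.67 kΩ

V_out/V_s = R2/(R1+R2) = 0.5406.
R1 = R2·(1/k − 1) = 4.32 × 0.8498 = 3.671 kΩ.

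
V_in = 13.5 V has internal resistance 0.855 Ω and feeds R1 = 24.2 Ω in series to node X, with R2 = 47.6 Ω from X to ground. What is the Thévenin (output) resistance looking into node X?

R1' = 0.855 + 24.2 = 25.05 Ω (source resistance + R1).
Looking into X with the source shorted: R_th = R1'·R2/(R1'+R2) = 25.05 × 47.6/72.66 = 16.41 Ω.

R_th ≈ 16.4 Ω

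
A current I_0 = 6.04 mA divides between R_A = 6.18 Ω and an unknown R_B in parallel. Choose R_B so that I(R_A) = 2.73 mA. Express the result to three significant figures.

R_B ≈ 5.10 Ω

In a two-way split, I_A/I_0 = R_B/(R_A + R_B).
With f = 0.4520, R_B = R_A · f/(1−f) = 6.18 × 0.8248 = 5.097 Ω.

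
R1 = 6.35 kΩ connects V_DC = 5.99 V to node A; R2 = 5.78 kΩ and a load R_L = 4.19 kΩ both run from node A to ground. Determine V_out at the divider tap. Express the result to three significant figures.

R2 ‖ R_L = (5.78 × 4.19)/(5.78 + 4.19) = 2.429 kΩ.
Now apply the divider: V_out = 5.99 × 0.2767 = 1.657 V.

V_out ≈ 1.66 V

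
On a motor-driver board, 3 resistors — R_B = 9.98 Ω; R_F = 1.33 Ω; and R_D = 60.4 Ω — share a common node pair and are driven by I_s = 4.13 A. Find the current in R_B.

ΣG = 1/9.98 + 1/1.33 + 1/60.4 = 0.8686.
By the current-divider rule, I = I_s · G_k/ΣG = 4.13 × 0.1154 = 0.4764 A.

I ≈ 0.476 A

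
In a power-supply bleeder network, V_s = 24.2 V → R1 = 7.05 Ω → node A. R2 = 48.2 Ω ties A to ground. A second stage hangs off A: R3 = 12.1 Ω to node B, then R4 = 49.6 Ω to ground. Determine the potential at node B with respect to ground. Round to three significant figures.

V_B ≈ 15.4 V

The second stage (R3 + R4 = 61.70 Ω) loads node A in parallel with R2.
Effective lower resistance at A: R2 ‖ 61.70 = 27.06 Ω.
First divider: V_A = V_s · 27.06/(7.05 + 27.06) = 19.20 V.
Stage 2 is unloaded, so V_B = V_A · R4/(R3+R4) = 19.20 × 49.6/61.70 = 15.43 V.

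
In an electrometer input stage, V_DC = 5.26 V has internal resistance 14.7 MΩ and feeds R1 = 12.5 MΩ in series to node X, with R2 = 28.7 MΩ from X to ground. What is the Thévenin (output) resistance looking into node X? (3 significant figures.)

R1' = 14.7 + 12.5 = 27.20 MΩ (source resistance + R1).
Looking into X with the source shorted: R_th = R1'·R2/(R1'+R2) = 27.20 × 28.7/55.90 = 13.96 MΩ.

R_th ≈ 14.0 MΩ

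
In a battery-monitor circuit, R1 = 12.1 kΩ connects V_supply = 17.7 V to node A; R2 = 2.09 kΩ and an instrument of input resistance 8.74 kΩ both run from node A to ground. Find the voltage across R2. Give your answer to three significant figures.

V_out ≈ 2.17 V

First combine the lower leg with the load: R2 ‖ R_L = 1.687 kΩ.
Now apply the divider: V_out = 17.7 × 0.1223 = 2.165 V.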